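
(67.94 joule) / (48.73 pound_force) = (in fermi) 3.134e+14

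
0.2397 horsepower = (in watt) 178.7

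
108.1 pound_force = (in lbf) 108.1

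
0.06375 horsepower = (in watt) 47.54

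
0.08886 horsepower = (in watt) 66.26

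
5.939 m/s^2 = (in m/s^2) 5.939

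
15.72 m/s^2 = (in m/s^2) 15.72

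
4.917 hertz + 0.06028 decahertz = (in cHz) 552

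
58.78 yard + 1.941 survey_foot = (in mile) 0.03377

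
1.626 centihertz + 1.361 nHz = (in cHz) 1.626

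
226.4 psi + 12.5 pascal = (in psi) 226.4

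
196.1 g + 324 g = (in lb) 1.147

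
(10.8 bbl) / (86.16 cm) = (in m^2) 1.993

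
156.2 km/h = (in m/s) 43.39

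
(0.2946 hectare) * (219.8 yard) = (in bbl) 3.724e+06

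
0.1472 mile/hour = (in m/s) 0.0658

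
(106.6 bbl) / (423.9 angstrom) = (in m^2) 3.998e+08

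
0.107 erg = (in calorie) 2.557e-09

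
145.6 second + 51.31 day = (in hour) 1231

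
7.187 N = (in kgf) 0.7329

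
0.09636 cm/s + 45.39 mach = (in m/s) 1.546e+04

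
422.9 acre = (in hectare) 171.1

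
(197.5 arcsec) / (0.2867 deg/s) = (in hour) 5.315e-05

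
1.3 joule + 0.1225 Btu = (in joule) 130.5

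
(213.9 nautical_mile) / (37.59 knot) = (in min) 341.4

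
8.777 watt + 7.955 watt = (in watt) 16.73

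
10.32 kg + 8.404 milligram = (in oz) 364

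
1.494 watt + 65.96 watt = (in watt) 67.45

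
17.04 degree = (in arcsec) 6.134e+04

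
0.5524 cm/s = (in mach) 1.622e-05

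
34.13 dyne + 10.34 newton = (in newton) 10.34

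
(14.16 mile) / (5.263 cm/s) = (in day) 5.011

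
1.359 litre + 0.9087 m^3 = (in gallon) 240.4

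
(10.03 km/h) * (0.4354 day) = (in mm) 1.048e+08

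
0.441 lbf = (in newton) 1.962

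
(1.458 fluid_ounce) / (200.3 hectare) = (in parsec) 6.976e-28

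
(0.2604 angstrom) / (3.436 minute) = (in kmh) 4.547e-13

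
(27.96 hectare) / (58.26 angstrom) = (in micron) 4.799e+19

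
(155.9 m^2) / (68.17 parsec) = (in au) 4.954e-28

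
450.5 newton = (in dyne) 4.505e+07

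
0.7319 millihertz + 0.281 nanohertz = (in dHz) 0.007319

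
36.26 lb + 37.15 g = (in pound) 36.34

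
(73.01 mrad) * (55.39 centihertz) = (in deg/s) 2.317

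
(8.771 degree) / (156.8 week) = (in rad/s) 1.614e-09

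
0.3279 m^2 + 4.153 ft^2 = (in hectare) 7.137e-05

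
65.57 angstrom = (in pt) 1.859e-05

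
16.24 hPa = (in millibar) 16.24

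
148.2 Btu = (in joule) 1.564e+05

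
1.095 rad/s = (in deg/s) 62.74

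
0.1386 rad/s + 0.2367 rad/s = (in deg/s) 21.5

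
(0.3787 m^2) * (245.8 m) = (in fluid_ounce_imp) 3.276e+06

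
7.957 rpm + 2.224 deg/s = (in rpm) 8.328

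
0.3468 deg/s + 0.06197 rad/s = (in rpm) 0.6496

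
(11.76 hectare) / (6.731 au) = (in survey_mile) 7.257e-11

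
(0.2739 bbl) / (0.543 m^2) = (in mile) 4.983e-05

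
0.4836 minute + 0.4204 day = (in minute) 605.9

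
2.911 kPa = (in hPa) 29.11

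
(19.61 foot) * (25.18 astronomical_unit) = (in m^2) 2.252e+13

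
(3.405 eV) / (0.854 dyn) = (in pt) 1.811e-10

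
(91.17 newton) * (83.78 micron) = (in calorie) 0.001826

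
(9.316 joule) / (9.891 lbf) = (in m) 0.2117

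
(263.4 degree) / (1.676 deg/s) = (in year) 4.984e-06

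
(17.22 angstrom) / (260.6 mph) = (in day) 1.711e-16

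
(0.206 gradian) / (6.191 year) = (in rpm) 1.583e-10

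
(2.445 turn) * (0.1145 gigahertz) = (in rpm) 1.68e+10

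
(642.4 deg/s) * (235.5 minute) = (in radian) 1.584e+05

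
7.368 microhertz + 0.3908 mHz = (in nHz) 3.982e+05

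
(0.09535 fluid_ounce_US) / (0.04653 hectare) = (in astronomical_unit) 4.051e-20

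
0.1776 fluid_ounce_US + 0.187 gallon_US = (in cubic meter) 0.0007131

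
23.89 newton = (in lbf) 5.371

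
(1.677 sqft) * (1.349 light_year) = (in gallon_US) 5.253e+17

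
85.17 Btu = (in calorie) 2.148e+04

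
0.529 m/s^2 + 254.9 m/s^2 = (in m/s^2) 255.4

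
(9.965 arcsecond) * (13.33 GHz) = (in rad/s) 6.44e+05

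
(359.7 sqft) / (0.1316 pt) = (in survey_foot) 2.362e+06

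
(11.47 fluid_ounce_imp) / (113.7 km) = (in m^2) 2.866e-09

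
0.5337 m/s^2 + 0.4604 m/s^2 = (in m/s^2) 0.9941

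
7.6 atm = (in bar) 7.701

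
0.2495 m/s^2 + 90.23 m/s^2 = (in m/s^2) 90.48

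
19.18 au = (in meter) 2.869e+12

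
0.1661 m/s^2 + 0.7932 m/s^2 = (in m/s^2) 0.9593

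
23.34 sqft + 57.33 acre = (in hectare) 23.2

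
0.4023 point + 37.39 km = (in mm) 3.739e+07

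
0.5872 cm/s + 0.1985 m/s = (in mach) 0.0006002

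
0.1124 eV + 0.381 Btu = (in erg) 4.02e+09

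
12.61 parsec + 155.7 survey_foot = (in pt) 1.103e+21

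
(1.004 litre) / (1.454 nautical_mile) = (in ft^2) 4.013e-06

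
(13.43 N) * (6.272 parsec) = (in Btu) 2.464e+15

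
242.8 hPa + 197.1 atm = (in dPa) 2e+08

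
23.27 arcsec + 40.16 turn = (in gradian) 1.606e+04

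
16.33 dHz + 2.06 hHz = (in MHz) 0.0002076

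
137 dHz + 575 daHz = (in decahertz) 576.4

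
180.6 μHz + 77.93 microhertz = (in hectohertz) 2.585e-06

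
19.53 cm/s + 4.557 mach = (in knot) 3017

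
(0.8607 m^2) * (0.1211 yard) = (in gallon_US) 25.18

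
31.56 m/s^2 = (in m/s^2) 31.56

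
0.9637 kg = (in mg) 9.637e+05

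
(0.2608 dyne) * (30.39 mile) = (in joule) 0.1276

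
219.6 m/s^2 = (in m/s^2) 219.6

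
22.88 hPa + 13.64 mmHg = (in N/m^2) 4107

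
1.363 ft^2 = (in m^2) 0.1266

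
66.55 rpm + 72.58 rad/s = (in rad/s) 79.55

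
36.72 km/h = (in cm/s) 1020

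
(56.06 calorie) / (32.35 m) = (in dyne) 7.251e+05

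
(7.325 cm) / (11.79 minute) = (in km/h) 0.0003728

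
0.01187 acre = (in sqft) 517.1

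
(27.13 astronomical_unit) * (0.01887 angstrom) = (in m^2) 7.659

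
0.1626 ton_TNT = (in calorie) 1.626e+08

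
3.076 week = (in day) 21.53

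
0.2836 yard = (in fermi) 2.593e+14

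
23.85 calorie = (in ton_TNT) 2.385e-08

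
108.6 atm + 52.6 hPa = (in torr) 8.258e+04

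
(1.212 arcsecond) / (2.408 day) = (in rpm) 2.697e-10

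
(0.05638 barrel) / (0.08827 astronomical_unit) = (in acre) 1.677e-16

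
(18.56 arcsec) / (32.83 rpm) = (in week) 4.328e-11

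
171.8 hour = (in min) 1.031e+04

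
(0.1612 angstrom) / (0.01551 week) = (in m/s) 1.718e-15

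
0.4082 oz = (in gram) 11.57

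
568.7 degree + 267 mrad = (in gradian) 648.9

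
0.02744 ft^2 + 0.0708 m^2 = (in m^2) 0.07335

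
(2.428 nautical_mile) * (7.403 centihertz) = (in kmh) 1198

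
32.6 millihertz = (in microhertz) 3.26e+04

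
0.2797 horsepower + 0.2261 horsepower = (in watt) 377.2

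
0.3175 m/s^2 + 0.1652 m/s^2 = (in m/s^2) 0.4827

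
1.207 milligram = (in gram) 0.001207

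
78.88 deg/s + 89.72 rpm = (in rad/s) 10.77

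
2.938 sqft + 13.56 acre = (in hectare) 5.488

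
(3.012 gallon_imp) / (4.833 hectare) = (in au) 1.894e-18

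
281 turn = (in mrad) 1.766e+06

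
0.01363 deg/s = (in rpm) 0.002272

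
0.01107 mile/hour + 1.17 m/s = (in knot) 2.284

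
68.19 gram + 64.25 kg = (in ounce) 2269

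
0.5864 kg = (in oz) 20.68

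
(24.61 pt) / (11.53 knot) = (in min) 2.439e-05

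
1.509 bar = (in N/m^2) 1.509e+05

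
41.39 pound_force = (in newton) 184.1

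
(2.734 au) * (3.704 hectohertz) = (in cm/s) 1.515e+16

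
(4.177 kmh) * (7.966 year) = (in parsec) 9.446e-09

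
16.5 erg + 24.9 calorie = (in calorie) 24.9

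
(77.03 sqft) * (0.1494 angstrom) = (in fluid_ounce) 3.615e-06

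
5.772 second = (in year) 1.83e-07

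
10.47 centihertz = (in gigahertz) 1.047e-10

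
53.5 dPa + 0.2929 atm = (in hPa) 296.8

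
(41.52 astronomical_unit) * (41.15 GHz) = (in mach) 7.506e+20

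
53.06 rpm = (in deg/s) 318.4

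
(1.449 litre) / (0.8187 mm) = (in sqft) 19.05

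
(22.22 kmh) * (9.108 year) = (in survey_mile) 1.102e+06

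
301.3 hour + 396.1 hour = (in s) 2.511e+06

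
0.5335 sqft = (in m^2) 0.04956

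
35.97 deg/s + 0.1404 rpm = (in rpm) 6.135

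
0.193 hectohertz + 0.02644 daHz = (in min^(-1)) 1174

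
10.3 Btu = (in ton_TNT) 2.597e-06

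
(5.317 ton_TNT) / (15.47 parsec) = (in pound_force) 1.048e-08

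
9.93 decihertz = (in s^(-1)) 0.993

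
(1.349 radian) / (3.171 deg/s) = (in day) 0.0002821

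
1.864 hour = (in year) 0.0002128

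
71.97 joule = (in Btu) 0.06821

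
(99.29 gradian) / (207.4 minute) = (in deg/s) 0.007181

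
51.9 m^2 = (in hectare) 0.00519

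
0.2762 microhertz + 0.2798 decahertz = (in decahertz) 0.2798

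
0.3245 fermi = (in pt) 9.198e-13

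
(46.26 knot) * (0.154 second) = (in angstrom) 3.665e+10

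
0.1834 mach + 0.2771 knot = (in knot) 121.7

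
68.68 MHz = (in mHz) 6.868e+10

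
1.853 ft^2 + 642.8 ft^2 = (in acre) 0.0148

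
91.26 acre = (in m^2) 3.693e+05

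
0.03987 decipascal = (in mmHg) 2.99e-05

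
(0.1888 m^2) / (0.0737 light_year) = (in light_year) 2.862e-32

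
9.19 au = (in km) 1.375e+09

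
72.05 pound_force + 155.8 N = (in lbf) 107.1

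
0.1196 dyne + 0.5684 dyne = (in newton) 6.88e-06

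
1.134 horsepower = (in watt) 845.6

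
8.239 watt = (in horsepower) 0.01105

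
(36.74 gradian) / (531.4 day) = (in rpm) 1.2e-07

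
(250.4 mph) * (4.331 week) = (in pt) 8.312e+11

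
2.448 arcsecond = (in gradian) 0.0007556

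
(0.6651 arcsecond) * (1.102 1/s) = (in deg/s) 0.0002036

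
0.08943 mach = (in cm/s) 3045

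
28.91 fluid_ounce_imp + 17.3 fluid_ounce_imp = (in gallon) 0.3468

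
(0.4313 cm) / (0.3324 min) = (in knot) 0.0004204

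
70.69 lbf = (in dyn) 3.144e+07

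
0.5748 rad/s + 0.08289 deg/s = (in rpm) 5.503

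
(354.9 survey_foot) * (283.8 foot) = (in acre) 2.312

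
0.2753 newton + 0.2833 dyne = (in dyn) 2.753e+04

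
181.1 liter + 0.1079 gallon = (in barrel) 1.142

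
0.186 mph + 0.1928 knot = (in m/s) 0.1823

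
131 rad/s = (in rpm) 1251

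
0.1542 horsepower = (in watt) 115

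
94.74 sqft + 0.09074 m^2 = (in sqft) 95.72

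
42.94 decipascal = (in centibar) 0.004294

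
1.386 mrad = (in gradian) 0.08824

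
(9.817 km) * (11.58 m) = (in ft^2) 1.224e+06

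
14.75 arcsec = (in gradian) 0.004552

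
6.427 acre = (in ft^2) 2.8e+05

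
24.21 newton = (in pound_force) 5.443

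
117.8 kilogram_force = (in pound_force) 259.7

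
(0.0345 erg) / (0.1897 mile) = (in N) 1.13e-11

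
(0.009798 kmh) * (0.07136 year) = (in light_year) 6.474e-13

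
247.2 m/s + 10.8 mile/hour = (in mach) 0.7402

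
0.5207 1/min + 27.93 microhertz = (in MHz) 8.706e-09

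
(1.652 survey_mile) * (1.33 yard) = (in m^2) 3233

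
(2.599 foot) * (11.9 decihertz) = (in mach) 0.002769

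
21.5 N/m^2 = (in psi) 0.003118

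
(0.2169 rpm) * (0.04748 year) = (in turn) 5413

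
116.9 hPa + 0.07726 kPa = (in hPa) 117.7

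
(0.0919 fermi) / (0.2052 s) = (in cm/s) 4.479e-14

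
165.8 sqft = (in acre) 0.003806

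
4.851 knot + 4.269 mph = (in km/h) 15.85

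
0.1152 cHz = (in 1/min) 0.06912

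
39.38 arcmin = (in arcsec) 2363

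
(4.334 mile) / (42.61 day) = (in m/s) 0.001895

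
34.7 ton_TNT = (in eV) 9.062e+29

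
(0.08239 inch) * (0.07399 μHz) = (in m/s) 1.548e-10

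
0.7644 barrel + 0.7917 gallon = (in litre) 124.5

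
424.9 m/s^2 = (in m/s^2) 424.9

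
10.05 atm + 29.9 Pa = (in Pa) 1.018e+06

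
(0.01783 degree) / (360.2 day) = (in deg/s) 5.729e-10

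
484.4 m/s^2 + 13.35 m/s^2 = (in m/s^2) 497.8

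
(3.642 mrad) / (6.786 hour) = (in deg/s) 8.542e-06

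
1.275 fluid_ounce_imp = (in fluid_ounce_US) 1.225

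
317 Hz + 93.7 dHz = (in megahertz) 0.0003264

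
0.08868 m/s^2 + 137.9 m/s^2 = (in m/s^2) 138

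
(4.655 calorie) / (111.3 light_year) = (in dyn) 1.85e-12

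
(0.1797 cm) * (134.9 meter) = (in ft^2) 2.609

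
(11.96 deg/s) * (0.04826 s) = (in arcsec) 2078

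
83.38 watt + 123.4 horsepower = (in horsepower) 123.5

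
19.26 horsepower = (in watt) 1.436e+04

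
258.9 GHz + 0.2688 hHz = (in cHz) 2.589e+13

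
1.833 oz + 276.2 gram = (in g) 328.2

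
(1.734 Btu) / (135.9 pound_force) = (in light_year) 3.199e-16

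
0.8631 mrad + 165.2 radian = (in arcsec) 3.408e+07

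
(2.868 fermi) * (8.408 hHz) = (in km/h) 8.681e-12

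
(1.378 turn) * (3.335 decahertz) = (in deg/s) 1.654e+04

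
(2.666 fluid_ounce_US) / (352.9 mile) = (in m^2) 1.388e-10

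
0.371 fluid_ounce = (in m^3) 1.097e-05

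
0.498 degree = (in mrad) 8.692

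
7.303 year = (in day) 2666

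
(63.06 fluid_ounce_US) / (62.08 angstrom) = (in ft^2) 3.234e+06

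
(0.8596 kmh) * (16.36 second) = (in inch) 153.8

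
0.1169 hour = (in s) 420.8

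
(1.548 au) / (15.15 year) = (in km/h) 1745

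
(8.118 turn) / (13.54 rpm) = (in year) 1.141e-06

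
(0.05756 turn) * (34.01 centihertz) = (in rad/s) 0.123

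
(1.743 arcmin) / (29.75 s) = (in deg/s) 0.0009765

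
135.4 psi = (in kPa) 933.6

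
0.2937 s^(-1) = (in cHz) 29.37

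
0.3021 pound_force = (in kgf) 0.137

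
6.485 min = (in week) 0.0006434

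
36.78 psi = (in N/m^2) 2.536e+05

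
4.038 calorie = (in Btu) 0.01601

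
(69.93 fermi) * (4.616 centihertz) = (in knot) 6.275e-15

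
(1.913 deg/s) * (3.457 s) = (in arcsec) 2.381e+04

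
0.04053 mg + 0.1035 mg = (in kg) 1.44e-07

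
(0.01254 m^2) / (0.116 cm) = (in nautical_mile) 0.005837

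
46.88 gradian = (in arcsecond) 1.519e+05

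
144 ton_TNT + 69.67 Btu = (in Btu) 5.711e+08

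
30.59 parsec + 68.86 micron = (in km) 9.439e+14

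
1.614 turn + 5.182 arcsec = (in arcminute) 3.486e+04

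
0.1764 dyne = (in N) 1.764e-06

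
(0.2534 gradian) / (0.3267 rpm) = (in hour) 3.232e-05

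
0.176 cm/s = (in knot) 0.003421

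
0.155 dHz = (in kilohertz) 1.55e-05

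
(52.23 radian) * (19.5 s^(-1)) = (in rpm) 9726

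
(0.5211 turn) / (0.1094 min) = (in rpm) 4.763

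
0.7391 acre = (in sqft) 3.22e+04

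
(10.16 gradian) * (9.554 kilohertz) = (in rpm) 1.456e+04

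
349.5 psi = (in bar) 24.1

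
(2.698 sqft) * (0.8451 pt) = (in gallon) 0.01974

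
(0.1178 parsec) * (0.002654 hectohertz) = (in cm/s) 9.647e+16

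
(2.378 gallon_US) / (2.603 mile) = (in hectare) 2.149e-10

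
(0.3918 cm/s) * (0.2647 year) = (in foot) 1.073e+05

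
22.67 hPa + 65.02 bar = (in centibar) 6504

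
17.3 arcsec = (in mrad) 0.08387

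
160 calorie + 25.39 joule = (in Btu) 0.6586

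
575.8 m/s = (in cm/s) 5.758e+04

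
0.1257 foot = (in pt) 108.6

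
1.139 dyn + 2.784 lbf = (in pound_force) 2.784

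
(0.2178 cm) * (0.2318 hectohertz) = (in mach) 0.0001483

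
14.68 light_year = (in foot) 4.557e+17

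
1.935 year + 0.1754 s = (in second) 6.102e+07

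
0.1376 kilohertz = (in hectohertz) 1.376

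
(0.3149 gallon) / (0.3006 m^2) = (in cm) 0.3965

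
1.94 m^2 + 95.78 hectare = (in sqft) 1.031e+07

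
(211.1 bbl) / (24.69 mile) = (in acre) 2.087e-07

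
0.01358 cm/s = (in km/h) 0.0004889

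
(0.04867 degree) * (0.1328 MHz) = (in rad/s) 112.8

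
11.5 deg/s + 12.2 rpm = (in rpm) 14.12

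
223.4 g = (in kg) 0.2234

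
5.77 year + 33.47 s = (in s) 1.82e+08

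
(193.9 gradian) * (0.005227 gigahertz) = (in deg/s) 9.122e+08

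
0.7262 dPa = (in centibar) 7.262e-05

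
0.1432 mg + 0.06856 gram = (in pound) 0.0001515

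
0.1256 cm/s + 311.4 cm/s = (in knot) 6.056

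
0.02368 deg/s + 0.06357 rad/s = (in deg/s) 3.666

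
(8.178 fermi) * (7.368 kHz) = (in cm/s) 6.026e-09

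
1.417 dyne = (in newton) 1.417e-05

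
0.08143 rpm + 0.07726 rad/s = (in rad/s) 0.08579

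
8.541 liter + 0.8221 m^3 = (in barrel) 5.225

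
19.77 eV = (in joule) 3.168e-18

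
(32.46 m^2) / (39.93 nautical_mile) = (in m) 0.0004389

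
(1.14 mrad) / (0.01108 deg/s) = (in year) 1.869e-07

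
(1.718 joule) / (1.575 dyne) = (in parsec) 3.535e-12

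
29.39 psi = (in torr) 1520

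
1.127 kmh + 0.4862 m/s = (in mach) 0.002347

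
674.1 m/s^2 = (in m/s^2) 674.1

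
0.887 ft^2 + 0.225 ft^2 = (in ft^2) 1.112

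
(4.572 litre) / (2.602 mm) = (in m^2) 1.757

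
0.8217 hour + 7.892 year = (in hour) 6.913e+04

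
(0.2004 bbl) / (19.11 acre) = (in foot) 1.352e-06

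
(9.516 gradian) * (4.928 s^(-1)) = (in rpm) 7.034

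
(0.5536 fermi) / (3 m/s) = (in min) 3.076e-18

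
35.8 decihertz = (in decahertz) 0.358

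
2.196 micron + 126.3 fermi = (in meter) 2.196e-06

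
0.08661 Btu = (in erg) 9.138e+08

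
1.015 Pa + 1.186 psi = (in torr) 61.34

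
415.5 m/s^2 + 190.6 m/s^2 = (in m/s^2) 606.1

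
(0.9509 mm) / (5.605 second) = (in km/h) 0.0006107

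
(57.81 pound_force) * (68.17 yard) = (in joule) 1.603e+04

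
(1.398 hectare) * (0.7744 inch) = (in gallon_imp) 6.049e+04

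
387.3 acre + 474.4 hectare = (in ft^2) 6.793e+07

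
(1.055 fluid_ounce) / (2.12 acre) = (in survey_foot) 1.193e-08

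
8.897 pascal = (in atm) 8.781e-05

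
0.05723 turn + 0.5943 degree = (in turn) 0.05888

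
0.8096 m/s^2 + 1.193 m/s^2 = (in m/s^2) 2.003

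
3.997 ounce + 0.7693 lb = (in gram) 462.3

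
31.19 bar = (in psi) 452.4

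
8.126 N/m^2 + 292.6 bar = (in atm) 288.8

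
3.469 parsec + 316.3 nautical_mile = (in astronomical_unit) 7.155e+05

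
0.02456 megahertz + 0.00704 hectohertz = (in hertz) 2.456e+04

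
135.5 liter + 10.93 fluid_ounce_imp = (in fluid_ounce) 4592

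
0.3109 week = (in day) 2.176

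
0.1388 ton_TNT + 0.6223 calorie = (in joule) 5.807e+08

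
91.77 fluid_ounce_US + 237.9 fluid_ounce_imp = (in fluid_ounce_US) 320.3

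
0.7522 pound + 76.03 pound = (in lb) 76.78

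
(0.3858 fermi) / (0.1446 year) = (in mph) 1.893e-22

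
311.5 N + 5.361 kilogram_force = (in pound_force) 81.85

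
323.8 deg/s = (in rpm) 53.97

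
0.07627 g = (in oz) 0.00269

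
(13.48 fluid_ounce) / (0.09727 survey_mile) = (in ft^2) 2.741e-05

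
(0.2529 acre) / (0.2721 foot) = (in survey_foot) 4.049e+04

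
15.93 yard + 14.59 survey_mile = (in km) 23.49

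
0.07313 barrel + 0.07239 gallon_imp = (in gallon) 3.158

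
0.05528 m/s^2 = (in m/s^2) 0.05528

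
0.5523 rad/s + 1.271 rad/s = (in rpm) 17.41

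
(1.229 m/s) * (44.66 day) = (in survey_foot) 1.556e+07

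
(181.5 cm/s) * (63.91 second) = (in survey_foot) 380.6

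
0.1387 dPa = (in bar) 1.387e-07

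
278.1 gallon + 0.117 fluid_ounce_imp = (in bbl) 6.621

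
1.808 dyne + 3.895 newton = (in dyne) 3.895e+05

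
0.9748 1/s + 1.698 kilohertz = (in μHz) 1.699e+09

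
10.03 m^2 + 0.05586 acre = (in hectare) 0.02361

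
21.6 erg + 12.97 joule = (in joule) 12.97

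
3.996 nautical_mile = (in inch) 2.914e+05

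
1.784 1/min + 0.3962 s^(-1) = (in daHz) 0.04259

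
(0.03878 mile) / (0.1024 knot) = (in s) 1185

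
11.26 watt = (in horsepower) 0.0151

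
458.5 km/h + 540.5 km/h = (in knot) 539.4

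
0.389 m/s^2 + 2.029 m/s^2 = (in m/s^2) 2.418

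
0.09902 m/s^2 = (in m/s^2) 0.09902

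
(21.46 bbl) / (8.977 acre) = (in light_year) 9.927e-21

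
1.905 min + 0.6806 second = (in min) 1.916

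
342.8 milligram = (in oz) 0.01209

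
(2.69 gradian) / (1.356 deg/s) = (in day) 2.066e-05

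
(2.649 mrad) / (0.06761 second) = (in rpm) 0.3741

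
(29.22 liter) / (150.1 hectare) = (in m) 1.947e-08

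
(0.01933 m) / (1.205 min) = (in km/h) 0.0009625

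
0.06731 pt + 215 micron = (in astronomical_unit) 1.596e-15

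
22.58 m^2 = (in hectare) 0.002258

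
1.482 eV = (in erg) 2.374e-12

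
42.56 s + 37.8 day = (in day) 37.8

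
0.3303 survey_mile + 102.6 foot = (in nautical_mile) 0.3039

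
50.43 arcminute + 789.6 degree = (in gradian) 878.3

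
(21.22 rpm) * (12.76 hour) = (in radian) 1.021e+05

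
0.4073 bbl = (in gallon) 17.11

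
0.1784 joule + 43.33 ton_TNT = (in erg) 1.813e+18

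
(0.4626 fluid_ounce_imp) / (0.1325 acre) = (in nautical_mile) 1.324e-11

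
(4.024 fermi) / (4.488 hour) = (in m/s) 2.491e-19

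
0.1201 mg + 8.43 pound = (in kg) 3.824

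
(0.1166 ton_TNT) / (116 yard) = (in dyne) 4.599e+11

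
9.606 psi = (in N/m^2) 6.623e+04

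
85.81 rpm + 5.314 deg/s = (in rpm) 86.7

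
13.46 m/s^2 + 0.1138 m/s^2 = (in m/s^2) 13.57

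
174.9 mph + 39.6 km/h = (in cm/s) 8919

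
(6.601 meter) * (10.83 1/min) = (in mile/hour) 2.665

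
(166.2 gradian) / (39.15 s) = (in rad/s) 0.06668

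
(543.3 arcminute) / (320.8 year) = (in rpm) 1.492e-10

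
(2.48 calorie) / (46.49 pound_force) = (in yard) 0.05487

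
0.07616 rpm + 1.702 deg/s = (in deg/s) 2.159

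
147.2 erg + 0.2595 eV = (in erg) 147.2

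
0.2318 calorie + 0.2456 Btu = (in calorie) 62.16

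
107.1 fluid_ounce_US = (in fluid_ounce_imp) 111.5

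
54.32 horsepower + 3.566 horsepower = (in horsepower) 57.89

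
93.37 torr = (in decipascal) 1.245e+05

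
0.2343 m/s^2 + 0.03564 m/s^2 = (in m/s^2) 0.2699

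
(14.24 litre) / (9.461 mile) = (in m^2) 9.352e-07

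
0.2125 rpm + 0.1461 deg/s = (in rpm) 0.2369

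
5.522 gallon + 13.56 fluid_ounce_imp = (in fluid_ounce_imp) 749.2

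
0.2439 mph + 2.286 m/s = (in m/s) 2.395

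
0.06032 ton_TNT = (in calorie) 6.032e+07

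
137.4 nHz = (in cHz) 1.374e-05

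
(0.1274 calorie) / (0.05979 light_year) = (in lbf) 2.118e-16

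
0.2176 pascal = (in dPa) 2.176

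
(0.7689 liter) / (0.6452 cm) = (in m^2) 0.1192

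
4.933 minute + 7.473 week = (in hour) 1256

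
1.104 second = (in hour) 0.0003067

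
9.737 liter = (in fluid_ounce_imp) 342.7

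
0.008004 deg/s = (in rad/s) 0.0001397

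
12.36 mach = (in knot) 8181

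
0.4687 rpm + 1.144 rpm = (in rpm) 1.613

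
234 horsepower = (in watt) 1.745e+05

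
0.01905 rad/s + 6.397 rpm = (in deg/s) 39.47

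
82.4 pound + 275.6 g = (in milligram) 3.765e+07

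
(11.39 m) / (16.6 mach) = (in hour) 5.598e-07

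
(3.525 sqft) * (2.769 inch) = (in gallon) 6.085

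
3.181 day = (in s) 2.748e+05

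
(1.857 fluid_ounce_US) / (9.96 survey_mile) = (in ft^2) 3.688e-08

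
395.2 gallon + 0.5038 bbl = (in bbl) 9.913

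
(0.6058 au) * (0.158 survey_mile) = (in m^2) 2.304e+13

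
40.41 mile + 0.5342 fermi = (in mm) 6.503e+07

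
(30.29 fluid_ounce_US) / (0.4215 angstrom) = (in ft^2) 2.288e+08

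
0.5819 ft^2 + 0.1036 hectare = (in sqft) 1.115e+04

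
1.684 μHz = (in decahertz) 1.684e-07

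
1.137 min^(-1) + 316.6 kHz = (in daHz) 3.166e+04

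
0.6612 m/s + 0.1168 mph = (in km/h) 2.568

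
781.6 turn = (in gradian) 3.126e+05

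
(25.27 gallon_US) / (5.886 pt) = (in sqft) 495.9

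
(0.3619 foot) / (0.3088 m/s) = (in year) 1.133e-08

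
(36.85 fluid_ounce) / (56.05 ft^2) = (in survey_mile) 1.3e-07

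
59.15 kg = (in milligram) 5.915e+07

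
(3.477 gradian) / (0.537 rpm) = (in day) 1.124e-05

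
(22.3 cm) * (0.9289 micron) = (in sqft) 2.23e-06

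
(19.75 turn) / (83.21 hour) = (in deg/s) 0.02374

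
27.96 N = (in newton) 27.96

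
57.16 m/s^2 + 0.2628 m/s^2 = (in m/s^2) 57.42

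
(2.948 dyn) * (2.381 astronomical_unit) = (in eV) 6.554e+25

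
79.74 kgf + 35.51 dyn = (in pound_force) 175.8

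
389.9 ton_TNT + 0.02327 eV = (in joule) 1.631e+12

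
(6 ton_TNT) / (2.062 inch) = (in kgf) 4.888e+10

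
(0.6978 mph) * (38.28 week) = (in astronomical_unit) 4.828e-05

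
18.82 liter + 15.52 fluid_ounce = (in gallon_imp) 4.241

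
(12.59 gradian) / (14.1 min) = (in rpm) 0.002232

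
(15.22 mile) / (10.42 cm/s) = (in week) 0.3887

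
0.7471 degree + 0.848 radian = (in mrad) 861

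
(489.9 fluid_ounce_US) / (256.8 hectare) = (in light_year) 5.963e-25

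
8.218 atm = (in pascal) 8.327e+05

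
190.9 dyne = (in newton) 0.001909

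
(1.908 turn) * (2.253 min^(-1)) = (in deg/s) 25.79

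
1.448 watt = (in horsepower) 0.001942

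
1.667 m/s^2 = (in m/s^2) 1.667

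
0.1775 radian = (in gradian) 11.3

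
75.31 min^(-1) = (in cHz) 125.5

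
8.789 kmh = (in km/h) 8.789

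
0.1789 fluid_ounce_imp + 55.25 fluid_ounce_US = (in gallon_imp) 0.3605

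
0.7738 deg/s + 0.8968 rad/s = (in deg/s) 52.16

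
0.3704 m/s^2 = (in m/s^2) 0.3704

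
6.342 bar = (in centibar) 634.2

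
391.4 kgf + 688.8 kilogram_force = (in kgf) 1080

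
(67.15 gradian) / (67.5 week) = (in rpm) 2.467e-07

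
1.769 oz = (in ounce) 1.769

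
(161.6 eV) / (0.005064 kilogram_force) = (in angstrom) 5.214e-06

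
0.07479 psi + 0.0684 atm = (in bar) 0.07446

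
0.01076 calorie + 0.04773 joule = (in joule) 0.09275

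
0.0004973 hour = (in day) 2.072e-05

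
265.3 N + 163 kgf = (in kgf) 190.1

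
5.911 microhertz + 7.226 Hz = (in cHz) 722.6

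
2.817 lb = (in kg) 1.278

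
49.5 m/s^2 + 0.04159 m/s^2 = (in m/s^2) 49.54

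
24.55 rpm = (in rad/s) 2.571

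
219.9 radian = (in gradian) 1.4e+04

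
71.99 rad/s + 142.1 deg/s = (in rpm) 711.1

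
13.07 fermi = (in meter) 1.307e-14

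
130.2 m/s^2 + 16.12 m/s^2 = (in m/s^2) 146.3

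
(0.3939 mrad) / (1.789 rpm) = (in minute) 3.504e-05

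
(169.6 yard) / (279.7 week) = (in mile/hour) 2.051e-06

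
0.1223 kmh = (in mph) 0.07599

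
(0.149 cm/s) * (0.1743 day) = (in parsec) 7.272e-16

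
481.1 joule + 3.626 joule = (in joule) 484.7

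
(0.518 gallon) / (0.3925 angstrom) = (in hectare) 4996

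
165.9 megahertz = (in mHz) 1.659e+11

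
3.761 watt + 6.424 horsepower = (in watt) 4794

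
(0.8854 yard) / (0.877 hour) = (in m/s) 0.0002564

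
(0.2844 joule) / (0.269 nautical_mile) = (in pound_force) 0.0001283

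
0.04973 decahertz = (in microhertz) 4.973e+05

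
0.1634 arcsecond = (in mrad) 0.0007922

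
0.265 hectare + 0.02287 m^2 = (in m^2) 2650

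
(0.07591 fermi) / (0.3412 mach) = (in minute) 1.089e-20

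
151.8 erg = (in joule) 1.518e-05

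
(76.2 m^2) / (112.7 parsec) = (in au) 1.465e-28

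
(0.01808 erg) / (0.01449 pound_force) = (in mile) 1.743e-11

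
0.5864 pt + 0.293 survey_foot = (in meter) 0.08951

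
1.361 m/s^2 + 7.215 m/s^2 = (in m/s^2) 8.576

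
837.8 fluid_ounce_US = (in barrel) 0.1558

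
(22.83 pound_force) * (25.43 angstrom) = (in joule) 2.582e-07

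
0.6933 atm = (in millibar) 702.5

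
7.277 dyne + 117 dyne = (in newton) 0.001243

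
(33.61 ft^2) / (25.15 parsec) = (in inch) 1.584e-16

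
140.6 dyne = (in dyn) 140.6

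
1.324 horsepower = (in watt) 987.3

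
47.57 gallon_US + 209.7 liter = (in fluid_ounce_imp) 1.372e+04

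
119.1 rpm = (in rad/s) 12.47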